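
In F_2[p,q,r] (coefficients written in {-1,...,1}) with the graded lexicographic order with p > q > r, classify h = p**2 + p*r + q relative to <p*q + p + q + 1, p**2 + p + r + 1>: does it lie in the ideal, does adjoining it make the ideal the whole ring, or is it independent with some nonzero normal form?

First compute the reduced Gröbner basis of I by Buchberger's algorithm.
f_1 = p*q + p + q + 1, LT = p*q.
f_2 = p**2 + p + r + 1, LT = p**2.

S(f_1,f_2): lcm = p**2*q. S = p**2 + q*r + p + q.
  leading term p**2: subtract (1)·f_2 from p**2 + q*r + p + q → q*r + q + r + 1
  leading term q*r: no divisor's leading term divides it; move q*r to the remainder.
  leading term q: no divisor's leading term divides it; move q to the remainder.
  leading term r: no divisor's leading term divides it; move r to the remainder.
  leading term 1: no divisor's leading term divides it; move 1 to the remainder.
  remainder q*r + q + r + 1 ≠ 0; add k_3 = q*r + q + r + 1 to the basis.

The other S-polynomials (S(f_1,k_3), S(f_2,k_3)) all reduce to 0 modulo the current basis, so we have a Gröbner basis.
Inter-reduce: drop elements whose leading term is divisible by another's, tail-reduce, and make monic.
Reduced Gröbner basis: {p**2 + p + r + 1, p*q + p + q + 1, q*r + q + r + 1}.
Label its elements g_1 = p**2 + p + r + 1, g_2 = p*q + p + q + 1, g_3 = q*r + q + r + 1.

Reduce h = p**2 + p*r + q modulo G:
  leading term p**2: subtract (1)·g_1 from p**2 + p*r + q → p*r + p + q + r + 1
  leading term p*r: no divisor's leading term divides it; move p*r to the remainder.
  leading term p: no divisor's leading term divides it; move p to the remainder.
  leading term q: no divisor's leading term divides it; move q to the remainder.
  leading term r: no divisor's leading term divides it; move r to the remainder.
  leading term 1: no divisor's leading term divides it; move 1 to the remainder.
  normal form = p*r + p + q + r + 1.
The normal form is nonzero, so h ∉ I. Since h minus its normal form lies in I, I + (h) = I + (n) where n = p*r + p + q + r + 1; decide whether this ideal is the whole ring.
Run Buchberger on G together with n (pairs among the g_i already reduce to 0 since G is a Gröbner basis):
g_1 = p**2 + p + r + 1, LT = p**2.
g_2 = p*q + p + q + 1, LT = p*q.
g_3 = q*r + q + r + 1, LT = q*r.
n = p*r + p + q + r + 1, LT = p*r.

S(g_1,n): lcm = p**2*r. S = p**2 + p*q + r**2 + p + r.
  leading term p**2: subtract (1)·g_1 from p**2 + p*q + r**2 + p + r → p*q + r**2 + 1
  leading term p*q: subtract (1)·g_2 from p*q + r**2 + 1 → r**2 + p + q
  leading term r**2: no divisor's leading term divides it; move r**2 to the remainder.
  leading term p: no divisor's leading term divides it; move p to the remainder.
  leading term q: no divisor's leading term divides it; move q to the remainder.
  remainder r**2 + p + q ≠ 0; add m_5 = r**2 + p + q to the basis.

S(g_2,n): lcm = p*q*r. S = p*q + p*r + q**2 + q + r.
  leading term p*q: subtract (1)·g_2 from p*q + p*r + q**2 + q + r → p*r + q**2 + p + r + 1
  leading term p*r: subtract (1)·n from p*r + q**2 + p + r + 1 → q**2 + q
  leading term q**2: no divisor's leading term divides it; move q**2 to the remainder.
  leading term q: no divisor's leading term divides it; move q to the remainder.
  remainder q**2 + q ≠ 0; add m_6 = q**2 + q to the basis.

The other S-polynomials (S(g_1,g_2), S(g_1,g_3), S(g_2,g_3), S(g_3,n), S(g_1,m_5), S(g_2,m_5), S(g_3,m_5), S(n,m_5), S(g_1,m_6), S(g_2,m_6), S(g_3,m_6), S(n,m_6), S(m_5,m_6)) all reduce to 0 modulo the current basis, so we have a Gröbner basis.
Inter-reduce: drop elements whose leading term is divisible by another's, tail-reduce, and make monic.
Reduced Gröbner basis: {p**2 + p + r + 1, p*q + p + q + 1, p*r + p + q + r + 1, q**2 + q, q*r + q + r + 1, r**2 + p + q}.
The reduced Gröbner basis of I + (h) is {p**2 + p + r + 1, p*q + p + q + 1, p*r + p + q + r + 1, q**2 + q, q*r + q + r + 1, r**2 + p + q} ≠ {1}, a proper ideal, so the enlarged system stays consistent: h is independent of I, with normal form p*r + p + q + r + 1.

p**2 + p*r + q is independent of I; its normal form modulo I is p*r + p + q + r + 1.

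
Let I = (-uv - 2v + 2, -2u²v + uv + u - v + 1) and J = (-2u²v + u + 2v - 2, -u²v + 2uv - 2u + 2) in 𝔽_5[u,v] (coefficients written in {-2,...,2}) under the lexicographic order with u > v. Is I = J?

No, the ideals differ.

Two ideals are equal iff their reduced Gröbner bases coincide (the reduced basis is unique for a fixed ordering).
Buchberger on the first generating set:
f_1 = -uv - 2v + 2, LT = uv.
f_2 = -2u²v + uv + u - v + 1, LT = u²v.

S(f_1,f_2): lcm = u²v. S = u + 2v - 2.
  leading term u: no divisor's leading term divides it; move u to the remainder.
  leading term v: no divisor's leading term divides it; move 2v to the remainder.
  leading term 1: no divisor's leading term divides it; move -2 to the remainder.
  remainder u + 2v - 2 ≠ 0; add g_3 = u + 2v - 2 to the basis.

S(f_1,g_3): lcm = uv. S = -2v² - v - 2.
  leading term v²: no divisor's leading term divides it; move -2v² to the remainder.
  leading term v: no divisor's leading term divides it; move -v to the remainder.
  leading term 1: no divisor's leading term divides it; move -2 to the remainder.
  remainder -2v² - v - 2 ≠ 0; add g_4 = -2v² - v - 2 to the basis.

S(f_2,g_3): lcm = u²v. S = -2uv² - uv + 2u - 2v + 2.
  leading term uv²: subtract (2v)·f_1 from -2uv² - uv + 2u - 2v + 2 → -uv + 2u - v² - v + 2
  leading term uv: subtract (1)·f_1 from -uv + 2u - v² - v + 2 → 2u - v² + v
  leading term u: subtract (2)·g_3 from 2u - v² + v → -v² + 2v - 1
  leading term v²: subtract (-2)·g_4 from -v² + 2v - 1 → 0
  remainder 0.

S(f_1,g_4): lcm = uv². S = 2uv - u + 2v² - 2v.
  leading term uv: subtract (-2)·f_1 from 2uv - u + 2v² - 2v → -u + 2v² - v - 1
  leading term u: subtract (-1)·g_3 from -u + 2v² - v - 1 → 2v² + v + 2
  leading term v²: subtract (-1)·g_4 from 2v² + v + 2 → 0
  remainder 0.

S(f_2,g_4): lcm = u²v². S = 2u²v - u² + 2uv² + 2uv - 2v² + 2v.
  leading term u²v: subtract (-2u)·f_1 from 2u²v - u² + 2uv² + 2uv - 2v² + 2v → -u² + 2uv² - 2uv - u - 2v² + 2v
  leading term u²: subtract (-u)·g_3 from -u² + 2uv² - 2uv - u - 2v² + 2v → 2uv² + 2u - 2v² + 2v
  leading term uv²: subtract (-2v)·f_1 from 2uv² + 2u - 2v² + 2v → 2u - v² + v
  leading term u: subtract (2)·g_3 from 2u - v² + v → -v² + 2v - 1
  leading term v²: subtract (-2)·g_4 from -v² + 2v - 1 → 0
  remainder 0.

S(g_3,g_4): leading monomials are coprime, so the S-polynomial reduces to 0 (Buchberger's first criterion).
Every S-polynomial of the final basis reduces to 0, so we have a Gröbner basis.
Inter-reduce: drop elements whose leading term is divisible by another's, tail-reduce, and make monic.
Reduced Gröbner basis: {u + 2v - 2, v² - 2v + 1}.

Buchberger on the second generating set:
h_1 = -2u²v + u + 2v - 2, LT = u²v.
h_2 = -u²v + 2uv - 2u + 2, LT = u²v.

S(h_1,h_2): lcm = u²v. S = 2uv - v - 2.
  leading term uv: no divisor's leading term divides it; move 2uv to the remainder.
  leading term v: no divisor's leading term divides it; move -v to the remainder.
  leading term 1: no divisor's leading term divides it; move -2 to the remainder.
  remainder 2uv - v - 2 ≠ 0; add k_3 = 2uv - v - 2 to the basis.

S(h_1,k_3): lcm = u²v. S = -2uv - 2u - v + 1.
  leading term uv: subtract (-1)·k_3 from -2uv - 2u - v + 1 → -2u - 2v - 1
  leading term u: no divisor's leading term divides it; move -2u to the remainder.
  leading term v: no divisor's leading term divides it; move -2v to the remainder.
  leading term 1: no divisor's leading term divides it; move -1 to the remainder.
  remainder -2u - 2v - 1 ≠ 0; add k_4 = -2u - 2v - 1 to the basis.

S(h_2,k_3): lcm = u²v. S = uv - 2u - 2.
  leading term uv: subtract (-2)·k_3 from uv - 2u - 2 → -2u - 2v - 1
  leading term u: subtract (1)·k_4 from -2u - 2v - 1 → 0
  remainder 0.

S(h_1,k_4): lcm = u²v. S = -uv² + 2uv + 2u - v + 1.
  leading term uv²: subtract (2v)·k_3 from -uv² + 2uv + 2u - v + 1 → 2uv + 2u + 2v² - 2v + 1
  leading term uv: subtract (1)·k_3 from 2uv + 2u + 2v² - 2v + 1 → 2u + 2v² - v - 2
  leading term u: subtract (-1)·k_4 from 2u + 2v² - v - 2 → 2v² + 2v + 2
  leading term v²: no divisor's leading term divides it; move 2v² to the remainder.
  leading term v: no divisor's leading term divides it; move 2v to the remainder.
  leading term 1: no divisor's leading term divides it; move 2 to the remainder.
  remainder 2v² + 2v + 2 ≠ 0; add k_5 = 2v² + 2v + 2 to the basis.

S(h_2,k_4): lcm = u²v. S = -uv² + 2u - 2.
  leading term uv²: subtract (2v)·k_3 from -uv² + 2u - 2 → 2u + 2v² - v - 2
  leading term u: subtract (-1)·k_4 from 2u + 2v² - v - 2 → 2v² + 2v + 2
  leading term v²: subtract (1)·k_5 from 2v² + 2v + 2 → 0
  remainder 0.

S(k_3,k_4): lcm = uv. S = -v² - v - 1.
  leading term v²: subtract (2)·k_5 from -v² - v - 1 → 0
  remainder 0.

S(h_1,k_5): lcm = u²v². S = -u²v - u² + 2uv - v² + v.
  leading term u²v: subtract (-2)·h_1 from -u²v - u² + 2uv - v² + v → -u² + 2uv + 2u - v² + 1
  leading term u²: subtract (-2u)·k_4 from -u² + 2uv + 2u - v² + 1 → -2uv - v² + 1
  leading term uv: subtract (-1)·k_3 from -2uv - v² + 1 → -v² - v - 1
  leading term v²: subtract (2)·k_5 from -v² - v - 1 → 0
  remainder 0.

S(h_2,k_5): lcm = u²v². S = -u²v - u² - 2uv² + 2uv - 2v.
  leading term u²v: subtract (-2)·h_1 from -u²v - u² - 2uv² + 2uv - 2v → -u² - 2uv² + 2uv + 2u + 2v + 1
  leading term u²: subtract (-2u)·k_4 from -u² - 2uv² + 2uv + 2u + 2v + 1 → -2uv² - 2uv + 2v + 1
  leading term uv²: subtract (-v)·k_3 from -2uv² - 2uv + 2v + 1 → -2uv - v² + 1
  leading term uv: subtract (-1)·k_3 from -2uv - v² + 1 → -v² - v - 1
  leading term v²: subtract (2)·k_5 from -v² - v - 1 → 0
  remainder 0.

S(k_3,k_5): lcm = uv². S = -uv - u + 2v² - v.
  leading term uv: subtract (2)·k_3 from -uv - u + 2v² - v → -u + 2v² + v - 1
  leading term u: subtract (-2)·k_4 from -u + 2v² + v - 1 → 2v² + 2v + 2
  leading term v²: subtract (1)·k_5 from 2v² + 2v + 2 → 0
  remainder 0.

S(k_4,k_5): leading monomials are coprime, so the S-polynomial reduces to 0 (Buchberger's first criterion).
Every S-polynomial of the final basis reduces to 0, so we have a Gröbner basis.
Inter-reduce: drop elements whose leading term is divisible by another's, tail-reduce, and make monic.
Reduced Gröbner basis: {u + v - 2, v² + v + 1}.

The bases are distinct; the ideals are different.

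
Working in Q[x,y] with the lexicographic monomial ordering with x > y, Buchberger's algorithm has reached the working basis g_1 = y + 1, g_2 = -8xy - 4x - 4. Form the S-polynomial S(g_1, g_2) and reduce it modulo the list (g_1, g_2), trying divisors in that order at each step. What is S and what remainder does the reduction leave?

S(g_1, g_2) = 1/2x - 1/2; remainder on division = 1/2x - 1/2.

lcm(LM(g_1), LM(g_2)) = xy.
S = (lcm/LT(g_1))·g_1 − (lcm/LT(g_2))·g_2 = 1/2x - 1/2.
Reduce S modulo (g_1, g_2) in that order:
  leading term x: no divisor's leading term divides it; move 1/2x to the remainder.
  leading term 1: no divisor's leading term divides it; move -1/2 to the remainder.
The remainder 1/2x - 1/2 is nonzero, so it would be added as the next basis element.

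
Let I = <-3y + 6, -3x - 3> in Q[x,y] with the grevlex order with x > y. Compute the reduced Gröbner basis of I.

The reduced Gröbner basis is the canonical form of the ideal for this ordering.

f_1 = -3y + 6, LT = y.
f_2 = -3x - 3, LT = x.

The S-polynomials (S(f_1,f_2)) all reduce to 0 modulo the current basis, so we have a Gröbner basis.

G = {x + 1, y - 2}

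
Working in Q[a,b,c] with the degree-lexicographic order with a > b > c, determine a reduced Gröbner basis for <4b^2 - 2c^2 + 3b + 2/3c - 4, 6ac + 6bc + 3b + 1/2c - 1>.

G = {ac + bc + 1/2b + 1/12c - 1/6, b^2 - 1/2c^2 + 3/4b + 1/6c - 1}

f_1 = 4b^2 - 2c^2 + 3b + 2/3c - 4, LT = b^2.
f_2 = 6ac + 6bc + 3b + 1/2c - 1, LT = ac.

The S-polynomials (S(f_1,f_2)) all reduce to 0 modulo the current basis, so we have a Gröbner basis.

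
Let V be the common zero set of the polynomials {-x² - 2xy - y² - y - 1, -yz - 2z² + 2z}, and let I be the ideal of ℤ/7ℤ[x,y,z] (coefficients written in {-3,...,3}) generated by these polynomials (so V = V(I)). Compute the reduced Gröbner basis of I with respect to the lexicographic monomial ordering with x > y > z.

This is the nonlinear analogue of row-reducing a linear system.

f_1 = -x² - 2xy - y² - y - 1, LT = x².
f_2 = -yz - 2z² + 2z, LT = yz.

S(f_1,f_2): leading monomials are coprime, so the S-polynomial reduces to 0 (Buchberger's first criterion).
Every S-polynomial of the final basis reduces to 0, so we have a Gröbner basis.

G = {x² + 2xy + y² + y + 1, yz + 2z² - 2z}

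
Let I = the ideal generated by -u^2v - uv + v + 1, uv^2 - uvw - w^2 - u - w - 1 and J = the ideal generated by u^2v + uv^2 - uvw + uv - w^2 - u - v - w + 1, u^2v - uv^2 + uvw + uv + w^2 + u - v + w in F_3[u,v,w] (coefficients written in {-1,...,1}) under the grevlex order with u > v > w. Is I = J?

For a fixed monomial order, each ideal has a unique reduced Gröbner basis; comparing bases decides equality.
Buchberger on the first generating set:
f_1 = -u^2v - uv + v + 1, LT = u^2v.
f_2 = uv^2 - uvw - w^2 - u - w - 1, LT = uv^2.

S(f_1,f_2): lcm = u^2v^2. S = u^2vw + uv^2 + uw^2 + u^2 - v^2 + uw + u - v.
  reduce S modulo (f_1, f_2):
  remainder uw^2 + u^2 - v^2 + uw + vw + w^2 - u - v - w + 1 ≠ 0; add g_3 = uw^2 + u^2 - v^2 + uw + vw + w^2 - u - v - w + 1 to the basis.

S(f_2,g_3): lcm = uv^2w^2. S = -uvw^3 - u^2v^2 + v^4 - uv^2w - v^3w - v^2w^2 - w^4 + uv^2 + v^3 + v^2w - uw^2 - w^3 - v^2 - w^2.
  reduce S modulo (f_1, f_2, g_3):
  remainder v^4 + v^3w + vw^3 - w^4 + v^3 - vw^2 + w^3 + u^2 + w^2 + u + v + w ≠ 0; add g_4 = v^4 + v^3w + vw^3 - w^4 + v^3 - vw^2 + w^3 + u^2 + w^2 + u + v + w to the basis.

The other S-polynomials (S(f_1,g_3), S(f_1,g_4), S(f_2,g_4), S(g_3,g_4)) all reduce to 0 modulo the current basis, so we have a Gröbner basis.
Inter-reduce: drop elements whose leading term is divisible by another's, tail-reduce, and make monic.
Reduced Gröbner basis: {v^4 + v^3w + vw^3 - w^4 + v^3 - vw^2 + w^3 + u^2 + w^2 + u + v + w, u^2v + uv - v - 1, uv^2 - uvw - w^2 - u - w - 1, uw^2 + u^2 - v^2 + uw + vw + w^2 - u - v - w + 1}.

Buchberger on the second generating set:
h_1 = u^2v + uv^2 - uvw + uv - w^2 - u - v - w + 1, LT = u^2v.
h_2 = u^2v - uv^2 + uvw + uv + w^2 + u - v + w, LT = u^2v.

S(h_1,h_2): lcm = u^2v. S = -uv^2 + uvw + w^2 + u + w + 1.
  reduce S modulo (h_1, h_2):
  remainder -uv^2 + uvw + w^2 + u + w + 1 ≠ 0; add k_3 = -uv^2 + uvw + w^2 + u + w + 1 to the basis.

S(h_1,k_3): lcm = u^2v^2. S = uv^3 + u^2vw - uv^2w + uv^2 + uw^2 - vw^2 + u^2 - uv - v^2 + uw - vw + u + v.
  reduce S modulo (h_1, h_2, k_3):
  remainder uw^2 + u^2 - v^2 + uw + vw + w^2 - u - v - w + 1 ≠ 0; add k_4 = uw^2 + u^2 - v^2 + uw + vw + w^2 - u - v - w + 1 to the basis.

S(k_3,k_4): lcm = uv^2w^2. S = -uvw^3 - u^2v^2 + v^4 - uv^2w - v^3w - v^2w^2 - w^4 + uv^2 + v^3 + v^2w - uw^2 - w^3 - v^2 - w^2.
  reduce S modulo (h_1, h_2, k_3, k_4):
  remainder v^4 + v^3w + vw^3 - w^4 + v^3 - vw^2 + w^3 + u^2 + w^2 + u + v + w ≠ 0; add k_5 = v^4 + v^3w + vw^3 - w^4 + v^3 - vw^2 + w^3 + u^2 + w^2 + u + v + w to the basis.

The other S-polynomials (S(h_2,k_3), S(h_1,k_4), S(h_2,k_4), S(h_1,k_5), S(h_2,k_5), S(k_3,k_5), S(k_4,k_5)) all reduce to 0 modulo the current basis, so we have a Gröbner basis.
Inter-reduce: drop elements whose leading term is divisible by another's, tail-reduce, and make monic.
Reduced Gröbner basis: {v^4 + v^3w + vw^3 - w^4 + v^3 - vw^2 + w^3 + u^2 + w^2 + u + v + w, u^2v + uv - v - 1, uv^2 - uvw - w^2 - u - w - 1, uw^2 + u^2 - v^2 + uw + vw + w^2 - u - v - w + 1}.

The two bases agree; hence the ideals are identical.
The same test decides containment: I ⊆ J iff every generator of I reduces to 0 modulo a Gröbner basis of J.

Yes, the ideals are equal.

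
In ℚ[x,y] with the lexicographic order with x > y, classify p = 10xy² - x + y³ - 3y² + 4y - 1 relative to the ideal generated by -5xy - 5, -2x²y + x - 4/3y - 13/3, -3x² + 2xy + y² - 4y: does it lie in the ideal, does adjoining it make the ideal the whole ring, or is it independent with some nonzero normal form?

First compute the reduced Gröbner basis of I by Buchberger's algorithm.
f_1 = -5xy - 5, LT = xy.
f_2 = -2x²y + x - 4/3y - 13/3, LT = x²y.
f_3 = -3x² + 2xy + y² - 4y, LT = x².

S(f_1,f_2): lcm = x²y. S = 3/2x - ⅔y - 13/6.
  leading term x: no divisor's leading term divides it; move 3/2x to the remainder.
  leading term y: no divisor's leading term divides it; move -⅔y to the remainder.
  leading term 1: no divisor's leading term divides it; move -13/6 to the remainder.
  remainder 3/2x - ⅔y - 13/6 ≠ 0; add h_4 = 3/2x - ⅔y - 13/6 to the basis.

S(f_1,f_3): lcm = x²y. S = ⅔xy² + x + ⅓y³ - 4/3y².
  leading term xy²: subtract (-2/15y)·f_1 from ⅔xy² + x + ⅓y³ - 4/3y² → x + ⅓y³ - 4/3y² - ⅔y
  leading term x: subtract (⅔)·h_4 from x + ⅓y³ - 4/3y² - ⅔y → ⅓y³ - 4/3y² - 2/9y + 13/9
  leading term y³: no divisor's leading term divides it; move ⅓y³ to the remainder.
  leading term y²: no divisor's leading term divides it; move -4/3y² to the remainder.
  leading term y: no divisor's leading term divides it; move -2/9y to the remainder.
  leading term 1: no divisor's leading term divides it; move 13/9 to the remainder.
  remainder ⅓y³ - 4/3y² - 2/9y + 13/9 ≠ 0; add h_5 = ⅓y³ - 4/3y² - 2/9y + 13/9 to the basis.

S(f_1,h_4): lcm = xy. S = 4/9y² + 13/9y + 1.
  leading term y²: no divisor's leading term divides it; move 4/9y² to the remainder.
  leading term y: no divisor's leading term divides it; move 13/9y to the remainder.
  leading term 1: no divisor's leading term divides it; move 1 to the remainder.
  remainder 4/9y² + 13/9y + 1 ≠ 0; add h_6 = 4/9y² + 13/9y + 1 to the basis.

S(f_3,h_4): lcm = x². S = -2/9xy + 13/9x - ⅓y² + 4/3y.
  leading term xy: subtract (2/45)·f_1 from -2/9xy + 13/9x - ⅓y² + 4/3y → 13/9x - ⅓y² + 4/3y + 2/9
  leading term x: subtract (26/27)·h_4 from 13/9x - ⅓y² + 4/3y + 2/9 → -⅓y² + 160/81y + 187/81
  leading term y²: subtract (-¾)·h_6 from -⅓y² + 160/81y + 187/81 → 991/324y + 991/324
  leading term y: no divisor's leading term divides it; move 991/324y to the remainder.
  leading term 1: no divisor's leading term divides it; move 991/324 to the remainder.
  remainder 991/324y + 991/324 ≠ 0; add h_7 = 991/324y + 991/324 to the basis.

The other S-polynomials (S(f_2,f_3), S(f_2,h_4), S(f_1,h_5), S(f_2,h_5), S(f_3,h_5), S(h_4,h_5), S(f_1,h_6), S(f_2,h_6), S(f_3,h_6), S(h_4,h_6), S(h_5,h_6), S(f_1,h_7), S(f_2,h_7), S(f_3,h_7), S(h_4,h_7), S(h_5,h_7), S(h_6,h_7)) all reduce to 0 modulo the current basis, so we have a Gröbner basis.
Inter-reduce: drop elements whose leading term is divisible by another's, tail-reduce, and make monic.
Reduced Gröbner basis: {x - 1, y + 1}.
Label its elements g_1 = x - 1, g_2 = y + 1.

Reduce p = 10xy² - x + y³ - 3y² + 4y - 1 modulo G:
  leading term xy²: subtract (10y²)·g_1 from 10xy² - x + y³ - 3y² + 4y - 1 → -x + y³ + 7y² + 4y - 1
  leading term x: subtract (-1)·g_1 from -x + y³ + 7y² + 4y - 1 → y³ + 7y² + 4y - 2
  leading term y³: subtract (y²)·g_2 from y³ + 7y² + 4y - 2 → 6y² + 4y - 2
  leading term y²: subtract (6y)·g_2 from 6y² + 4y - 2 → -2y - 2
  leading term y: subtract (-2)·g_2 from -2y - 2 → 0
  normal form = 0.
Since the normal form is 0, p ∈ I.

Ideal membership is decidable via reduction modulo a Gröbner basis.

10xy² - x + y³ - 3y² + 4y - 1 lies in I (it reduces to 0).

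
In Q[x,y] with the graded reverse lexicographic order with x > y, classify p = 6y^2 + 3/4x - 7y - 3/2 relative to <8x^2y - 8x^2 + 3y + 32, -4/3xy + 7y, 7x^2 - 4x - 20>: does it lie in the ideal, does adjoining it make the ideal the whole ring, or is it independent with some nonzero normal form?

First compute the reduced Gröbner basis of I by Buchberger's algorithm.
f_1 = 8x^2y - 8x^2 + 3y + 32, LT = x^2y.
f_2 = -4/3xy + 7y, LT = xy.
f_3 = 7x^2 - 4x - 20, LT = x^2.

S(f_1,f_2): lcm = x^2y. S = -x^2 + 21/4xy + 3/8y + 4.
  reduce S modulo (f_1, f_2, f_3):
  remainder -4/7x + 447/16y + 8/7 ≠ 0; add h_4 = -4/7x + 447/16y + 8/7 to the basis.

S(f_1,f_3): lcm = x^2y. S = -x^2 + 4/7xy + 181/56y + 4.
  reduce S modulo (f_1, f_2, f_3, h_4):
  remainder -2431/112y ≠ 0; add h_5 = -2431/112y to the basis.

The other S-polynomials (S(f_2,f_3), S(f_1,h_4), S(f_2,h_4), S(f_3,h_4), S(f_1,h_5), S(f_2,h_5), S(f_3,h_5), S(h_4,h_5)) all reduce to 0 modulo the current basis, so we have a Gröbner basis.
Inter-reduce: drop elements whose leading term is divisible by another's, tail-reduce, and make monic.
Reduced Gröbner basis: {x - 2, y}.
Label its elements g_1 = x - 2, g_2 = y.

Reduce p = 6y^2 + 3/4x - 7y - 3/2 modulo G:
  leading term y^2: subtract (6y)·g_2 from 6y^2 + 3/4x - 7y - 3/2 → 3/4x - 7y - 3/2
  leading term x: subtract (3/4)·g_1 from 3/4x - 7y - 3/2 → -7y
  leading term y: subtract (-7)·g_2 from -7y → 0
  normal form = 0.
Since the normal form is 0, p ∈ I.

The remainder on division by a Gröbner basis is unique — it is the normal form.

6y^2 + 3/4x - 7y - 3/2 lies in I (it reduces to 0).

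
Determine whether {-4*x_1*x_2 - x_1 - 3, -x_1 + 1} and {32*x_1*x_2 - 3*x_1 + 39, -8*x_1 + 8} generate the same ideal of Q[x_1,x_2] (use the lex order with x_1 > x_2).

Since reduced Gröbner bases are canonical representatives of ideals under a given ordering, it suffices to compute and compare them.
Buchberger on the first generating set:
f_1 = -4*x_1*x_2 - x_1 - 3, LT = x_1*x_2.
f_2 = -x_1 + 1, LT = x_1.

S(f_1,f_2): lcm = x_1*x_2. S = 1/4*x_1 + x_2 + 3/4.
  leading term x_1: subtract (-1/4)·f_2 from 1/4*x_1 + x_2 + 3/4 → x_2 + 1
  leading term x_2: no divisor's leading term divides it; move x_2 to the remainder.
  leading term 1: no divisor's leading term divides it; move 1 to the remainder.
  remainder x_2 + 1 ≠ 0; add g_3 = x_2 + 1 to the basis.

The other S-polynomials (S(f_1,g_3), S(f_2,g_3)) all reduce to 0 modulo the current basis, so we have a Gröbner basis.
Inter-reduce: drop elements whose leading term is divisible by another's, tail-reduce, and make monic.
Reduced Gröbner basis: {x_1 - 1, x_2 + 1}.

Buchberger on the second generating set:
h_1 = 32*x_1*x_2 - 3*x_1 + 39, LT = x_1*x_2.
h_2 = -8*x_1 + 8, LT = x_1.

S(h_1,h_2): lcm = x_1*x_2. S = -3/32*x_1 + x_2 + 39/32.
  leading term x_1: subtract (3/256)·h_2 from -3/32*x_1 + x_2 + 39/32 → x_2 + 9/8
  leading term x_2: no divisor's leading term divides it; move x_2 to the remainder.
  leading term 1: no divisor's leading term divides it; move 9/8 to the remainder.
  remainder x_2 + 9/8 ≠ 0; add k_3 = x_2 + 9/8 to the basis.

The other S-polynomials (S(h_1,k_3), S(h_2,k_3)) all reduce to 0 modulo the current basis, so we have a Gröbner basis.
Inter-reduce: drop elements whose leading term is divisible by another's, tail-reduce, and make monic.
Reduced Gröbner basis: {x_1 - 1, x_2 + 9/8}.

Since the reduced bases disagree, the two ideals are not the same.

No, the ideals differ.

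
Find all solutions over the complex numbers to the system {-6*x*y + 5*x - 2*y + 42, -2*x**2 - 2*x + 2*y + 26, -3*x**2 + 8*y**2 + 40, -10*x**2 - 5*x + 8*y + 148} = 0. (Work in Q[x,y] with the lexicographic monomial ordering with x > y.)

Compute a lex Gröbner basis by Buchberger's algorithm.
f_1 = -6*x*y + 5*x - 2*y + 42, LT = x*y.
f_2 = -2*x**2 - 2*x + 2*y + 26, LT = x**2.
f_3 = -3*x**2 + 8*y**2 + 40, LT = x**2.
f_4 = -10*x**2 - 5*x + 8*y + 148, LT = x**2.

S(f_1,f_2): lcm = x**2*y. S = -5/6*x**2 - 2/3*x*y - 7*x + y**2 + 13*y.
  reduce S modulo (f_1, f_2, f_3, f_4):
  remainder -121/18*x + y**2 + 223/18*y - 31/2 ≠ 0; add h_5 = -121/18*x + y**2 + 223/18*y - 31/2 to the basis.

S(f_1,f_3): lcm = x**2*y. S = -5/6*x**2 + 1/3*x*y - 7*x + 8/3*y**3 + 40/3*y.
  reduce S modulo (f_1, f_2, f_3, f_4, h_5):
  remainder 8/3*y**3 - 106/121*y**2 + 1115/726*y + 1229/242 ≠ 0; add h_6 = 8/3*y**3 - 106/121*y**2 + 1115/726*y + 1229/242 to the basis.

S(f_1,f_4): lcm = x**2*y. S = -5/6*x**2 - 1/6*x*y - 7*x + 4/5*y**2 + 74/5*y.
  reduce S modulo (f_1, f_2, f_3, f_4, h_5, h_6):
  remainder -167/1210*y**2 + 5811/2420*y + 1229/484 ≠ 0; add h_7 = -167/1210*y**2 + 5811/2420*y + 1229/484 to the basis.

S(f_2,f_3): lcm = x**2. S = x + 8/3*y**2 - y + 1/3.
  reduce S modulo (f_1, f_2, f_3, f_4, h_5, h_6, h_7):
  remainder 8321/167*y + 8321/167 ≠ 0; add h_8 = 8321/167*y + 8321/167 to the basis.

The other S-polynomials (S(f_2,f_4), S(f_3,f_4), S(f_1,h_5), S(f_2,h_5), S(f_3,h_5), S(f_4,h_5), S(f_1,h_6), S(f_2,h_6), S(f_3,h_6), S(f_4,h_6), S(h_5,h_6), S(f_1,h_7), S(f_2,h_7), S(f_3,h_7), S(f_4,h_7), S(h_5,h_7), S(h_6,h_7), S(f_1,h_8), S(f_2,h_8), S(f_3,h_8), S(f_4,h_8), S(h_5,h_8), S(h_6,h_8), S(h_7,h_8)) all reduce to 0 modulo the current basis, so we have a Gröbner basis.
Inter-reduce: drop elements whose leading term is divisible by another's, tail-reduce, and make monic.
Reduced Gröbner basis: {x + 4, y + 1}.

From the last basis element, y + 1 = 0, so y takes values in {-1}. Each choice, substituted upward through the basis, yields the corresponding point(s) of the solution set.
  y = -1: the earlier basis element becomes x + 4 = 0, giving x = -4 — point (-4, -1).

{(-4, -1)}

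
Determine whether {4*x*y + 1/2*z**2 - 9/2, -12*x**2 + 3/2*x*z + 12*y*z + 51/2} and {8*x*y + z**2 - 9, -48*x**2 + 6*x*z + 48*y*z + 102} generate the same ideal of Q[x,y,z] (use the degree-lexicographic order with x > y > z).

Since reduced Gröbner bases are canonical representatives of ideals under a given ordering, it suffices to compute and compare them.
Buchberger on the first generating set:
f_1 = 4*x*y + 1/2*z**2 - 9/2, LT = x*y.
f_2 = -12*x**2 + 3/2*x*z + 12*y*z + 51/2, LT = x**2.

S(f_1,f_2): lcm = x**2*y. S = 1/8*x*y*z + 1/8*x*z**2 + y**2*z - 9/8*x + 17/8*y.
  leading term x*y*z: subtract (1/32*z)·f_1 from 1/8*x*y*z + 1/8*x*z**2 + y**2*z - 9/8*x + 17/8*y → 1/8*x*z**2 + y**2*z - 1/64*z**3 - 9/8*x + 17/8*y + 9/64*z
  leading term x*z**2: no divisor's leading term divides it; move 1/8*x*z**2 to the remainder.
  leading term y**2*z: no divisor's leading term divides it; move y**2*z to the remainder.
  leading term z**3: no divisor's leading term divides it; move -1/64*z**3 to the remainder.
  leading term x: no divisor's leading term divides it; move -9/8*x to the remainder.
  leading term y: no divisor's leading term divides it; move 17/8*y to the remainder.
  leading term z: no divisor's leading term divides it; move 9/64*z to the remainder.
  remainder 1/8*x*z**2 + y**2*z - 1/64*z**3 - 9/8*x + 17/8*y + 9/64*z ≠ 0; add g_3 = 1/8*x*z**2 + y**2*z - 1/64*z**3 - 9/8*x + 17/8*y + 9/64*z to the basis.

S(f_1,g_3): lcm = x*y*z**2. S = -8*y**3*z + 1/8*y*z**3 + 1/8*z**4 + 9*x*y - 17*y**2 - 9/8*y*z - 9/8*z**2.
  leading term y**3*z: no divisor's leading term divides it; move -8*y**3*z to the remainder.
  leading term y*z**3: no divisor's leading term divides it; move 1/8*y*z**3 to the remainder.
  leading term z**4: no divisor's leading term divides it; move 1/8*z**4 to the remainder.
  leading term x*y: subtract (9/4)·f_1 from 9*x*y - 17*y**2 - 9/8*y*z - 9/8*z**2 → -17*y**2 - 9/8*y*z - 9/4*z**2 + 81/8
  leading term y**2: no divisor's leading term divides it; move -17*y**2 to the remainder.
  leading term y*z: no divisor's leading term divides it; move -9/8*y*z to the remainder.
  leading term z**2: no divisor's leading term divides it; move -9/4*z**2 to the remainder.
  leading term 1: no divisor's leading term divides it; move 81/8 to the remainder.
  remainder -8*y**3*z + 1/8*y*z**3 + 1/8*z**4 - 17*y**2 - 9/8*y*z - 9/4*z**2 + 81/8 ≠ 0; add g_4 = -8*y**3*z + 1/8*y*z**3 + 1/8*z**4 - 17*y**2 - 9/8*y*z - 9/4*z**2 + 81/8 to the basis.

The other S-polynomials (S(f_2,g_3), S(f_1,g_4), S(f_2,g_4), S(g_3,g_4)) all reduce to 0 modulo the current basis, so we have a Gröbner basis.
Inter-reduce: drop elements whose leading term is divisible by another's, tail-reduce, and make monic.
Reduced Gröbner basis: {y**3*z - 1/64*y*z**3 - 1/64*z**4 + 17/8*y**2 + 9/64*y*z + 9/32*z**2 - 81/64, x*z**2 + 8*y**2*z - 1/8*z**3 - 9*x + 17*y + 9/8*z, x**2 - 1/8*x*z - y*z - 17/8, x*y + 1/8*z**2 - 9/8}.

Buchberger on the second generating set:
h_1 = 8*x*y + z**2 - 9, LT = x*y.
h_2 = -48*x**2 + 6*x*z + 48*y*z + 102, LT = x**2.

S(h_1,h_2): lcm = x**2*y. S = 1/8*x*y*z + 1/8*x*z**2 + y**2*z - 9/8*x + 17/8*y.
  leading term x*y*z: subtract (1/64*z)·h_1 from 1/8*x*y*z + 1/8*x*z**2 + y**2*z - 9/8*x + 17/8*y → 1/8*x*z**2 + y**2*z - 1/64*z**3 - 9/8*x + 17/8*y + 9/64*z
  leading term x*z**2: no divisor's leading term divides it; move 1/8*x*z**2 to the remainder.
  leading term y**2*z: no divisor's leading term divides it; move y**2*z to the remainder.
  leading term z**3: no divisor's leading term divides it; move -1/64*z**3 to the remainder.
  leading term x: no divisor's leading term divides it; move -9/8*x to the remainder.
  leading term y: no divisor's leading term divides it; move 17/8*y to the remainder.
  leading term z: no divisor's leading term divides it; move 9/64*z to the remainder.
  remainder 1/8*x*z**2 + y**2*z - 1/64*z**3 - 9/8*x + 17/8*y + 9/64*z ≠ 0; add k_3 = 1/8*x*z**2 + y**2*z - 1/64*z**3 - 9/8*x + 17/8*y + 9/64*z to the basis.

S(h_1,k_3): lcm = x*y*z**2. S = -8*y**3*z + 1/8*y*z**3 + 1/8*z**4 + 9*x*y - 17*y**2 - 9/8*y*z - 9/8*z**2.
  leading term y**3*z: no divisor's leading term divides it; move -8*y**3*z to the remainder.
  leading term y*z**3: no divisor's leading term divides it; move 1/8*y*z**3 to the remainder.
  leading term z**4: no divisor's leading term divides it; move 1/8*z**4 to the remainder.
  leading term x*y: subtract (9/8)·h_1 from 9*x*y - 17*y**2 - 9/8*y*z - 9/8*z**2 → -17*y**2 - 9/8*y*z - 9/4*z**2 + 81/8
  leading term y**2: no divisor's leading term divides it; move -17*y**2 to the remainder.
  leading term y*z: no divisor's leading term divides it; move -9/8*y*z to the remainder.
  leading term z**2: no divisor's leading term divides it; move -9/4*z**2 to the remainder.
  leading term 1: no divisor's leading term divides it; move 81/8 to the remainder.
  remainder -8*y**3*z + 1/8*y*z**3 + 1/8*z**4 - 17*y**2 - 9/8*y*z - 9/4*z**2 + 81/8 ≠ 0; add k_4 = -8*y**3*z + 1/8*y*z**3 + 1/8*z**4 - 17*y**2 - 9/8*y*z - 9/4*z**2 + 81/8 to the basis.

The other S-polynomials (S(h_2,k_3), S(h_1,k_4), S(h_2,k_4), S(k_3,k_4)) all reduce to 0 modulo the current basis, so we have a Gröbner basis.
Inter-reduce: drop elements whose leading term is divisible by another's, tail-reduce, and make monic.
Reduced Gröbner basis: {y**3*z - 1/64*y*z**3 - 1/64*z**4 + 17/8*y**2 + 9/64*y*z + 9/32*z**2 - 81/64, x*z**2 + 8*y**2*z - 1/8*z**3 - 9*x + 17*y + 9/8*z, x**2 - 1/8*x*z - y*z - 17/8, x*y + 1/8*z**2 - 9/8}.

The two bases agree; hence the ideals are identical.

Yes, the ideals are equal.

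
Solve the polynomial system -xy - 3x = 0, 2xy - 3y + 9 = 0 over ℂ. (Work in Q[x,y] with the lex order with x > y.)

Compute a lex Gröbner basis by Buchberger's algorithm.
f_1 = -xy - 3x, LT = xy.
f_2 = 2xy - 3y + 9, LT = xy.

S(f_1,f_2): lcm = xy. S = 3x + 3/2y - 9/2.
  leading term x: no divisor's leading term divides it; move 3x to the remainder.
  leading term y: no divisor's leading term divides it; move 3/2y to the remainder.
  leading term 1: no divisor's leading term divides it; move -9/2 to the remainder.
  remainder 3x + 3/2y - 9/2 ≠ 0; add h_3 = 3x + 3/2y - 9/2 to the basis.

S(f_1,h_3): lcm = xy. S = 3x - 1/2y^2 + 3/2y.
  leading term x: subtract (1)·h_3 from 3x - 1/2y^2 + 3/2y → -1/2y^2 + 9/2
  leading term y^2: no divisor's leading term divides it; move -1/2y^2 to the remainder.
  leading term 1: no divisor's leading term divides it; move 9/2 to the remainder.
  remainder -1/2y^2 + 9/2 ≠ 0; add h_4 = -1/2y^2 + 9/2 to the basis.

S(f_2,h_3): lcm = xy. S = -1/2y^2 + 9/2.
  leading term y^2: subtract (1)·h_4 from -1/2y^2 + 9/2 → 0
  remainder 0.

S(f_1,h_4): lcm = xy^2. S = 3xy + 9x.
  leading term xy: subtract (-3)·f_1 from 3xy + 9x → 0
  remainder 0.

S(f_2,h_4): lcm = xy^2. S = 9x - 3/2y^2 + 9/2y.
  leading term x: subtract (3)·h_3 from 9x - 3/2y^2 + 9/2y → -3/2y^2 + 27/2
  leading term y^2: subtract (3)·h_4 from -3/2y^2 + 27/2 → 0
  remainder 0.

S(h_3,h_4): leading monomials are coprime, so the S-polynomial reduces to 0 (Buchberger's first criterion).
Every S-polynomial of the final basis reduces to 0, so we have a Gröbner basis.
Inter-reduce: drop elements whose leading term is divisible by another's, tail-reduce, and make monic.
Reduced Gröbner basis: {x + 1/2y - 3/2, y^2 - 9}.

Since the basis is lex-ordered, y^2 - 9 is univariate in y. Its roots are {-3, 3}. Back-substituting each root into the other basis elements fixes the other coordinates.
  y = -3: the earlier basis element becomes x - 3 = 0, giving x = 3 — point (3, -3).
  y = 3: the earlier basis element becomes x = 0, giving x = 0 — point (0, 3).
Substituting each solution back into the original system confirms all equations vanish.

{(3, -3), (0, 3)}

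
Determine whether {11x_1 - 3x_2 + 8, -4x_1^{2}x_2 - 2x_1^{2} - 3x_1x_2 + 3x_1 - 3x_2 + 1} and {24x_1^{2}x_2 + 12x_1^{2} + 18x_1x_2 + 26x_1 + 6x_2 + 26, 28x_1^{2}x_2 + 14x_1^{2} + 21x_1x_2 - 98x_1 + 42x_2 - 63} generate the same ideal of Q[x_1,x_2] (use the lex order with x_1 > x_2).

Yes, the ideals are equal.

Equality of ideals is decidable: compute both reduced Gröbner bases (unique for the ordering) and check whether they agree.
Buchberger on the first generating set:
f_1 = 11x_1 - 3x_2 + 8, LT = x_1.
f_2 = -4x_1^{2}x_2 - 2x_1^{2} - 3x_1x_2 + 3x_1 - 3x_2 + 1, LT = x_1^{2}x_2.

S(f_1,f_2): lcm = x_1^{2}x_2. S = -\tfrac{1}{2}x_1^{2} - \tfrac{3}{11}x_1x_2^{2} - \tfrac{1}{44}x_1x_2 + \tfrac{3}{4}x_1 - \tfrac{3}{4}x_2 + \tfrac{1}{4}.
  leading term x_1^{2}: subtract (-\tfrac{1}{22}x_1)·f_1 from -\tfrac{1}{2}x_1^{2} - \tfrac{3}{11}x_1x_2^{2} - \tfrac{1}{44}x_1x_2 + \tfrac{3}{4}x_1 - \tfrac{3}{4}x_2 + \tfrac{1}{4} → -\tfrac{3}{11}x_1x_2^{2} - \tfrac{7}{44}x_1x_2 + \tfrac{49}{44}x_1 - \tfrac{3}{4}x_2 + \tfrac{1}{4}
  leading term x_1x_2^{2}: subtract (-\tfrac{3}{121}x_2^{2})·f_1 from -\tfrac{3}{11}x_1x_2^{2} - \tfrac{7}{44}x_1x_2 + \tfrac{49}{44}x_1 - \tfrac{3}{4}x_2 + \tfrac{1}{4} → -\tfrac{7}{44}x_1x_2 + \tfrac{49}{44}x_1 - \tfrac{9}{121}x_2^{3} + \tfrac{24}{121}x_2^{2} - \tfrac{3}{4}x_2 + \tfrac{1}{4}
  leading term x_1x_2: subtract (-\tfrac{7}{484}x_2)·f_1 from -\tfrac{7}{44}x_1x_2 + \tfrac{49}{44}x_1 - \tfrac{9}{121}x_2^{3} + \tfrac{24}{121}x_2^{2} - \tfrac{3}{4}x_2 + \tfrac{1}{4} → \tfrac{49}{44}x_1 - \tfrac{9}{121}x_2^{3} + \tfrac{75}{484}x_2^{2} - \tfrac{307}{484}x_2 + \tfrac{1}{4}
  leading term x_1: subtract (\tfrac{49}{484})·f_1 from \tfrac{49}{44}x_1 - \tfrac{9}{121}x_2^{3} + \tfrac{75}{484}x_2^{2} - \tfrac{307}{484}x_2 + \tfrac{1}{4} → -\tfrac{9}{121}x_2^{3} + \tfrac{75}{484}x_2^{2} - \tfrac{40}{121}x_2 - \tfrac{271}{484}
  leading term x_2^{3}: no divisor's leading term divides it; move -\tfrac{9}{121}x_2^{3} to the remainder.
  leading term x_2^{2}: no divisor's leading term divides it; move \tfrac{75}{484}x_2^{2} to the remainder.
  leading term x_2: no divisor's leading term divides it; move -\tfrac{40}{121}x_2 to the remainder.
  leading term 1: no divisor's leading term divides it; move -\tfrac{271}{484} to the remainder.
  remainder -\tfrac{9}{121}x_2^{3} + \tfrac{75}{484}x_2^{2} - \tfrac{40}{121}x_2 - \tfrac{271}{484} ≠ 0; add g_3 = -\tfrac{9}{121}x_2^{3} + \tfrac{75}{484}x_2^{2} - \tfrac{40}{121}x_2 - \tfrac{271}{484} to the basis.

The other S-polynomials (S(f_1,g_3), S(f_2,g_3)) all reduce to 0 modulo the current basis, so we have a Gröbner basis.
Inter-reduce: drop elements whose leading term is divisible by another's, tail-reduce, and make monic.
Reduced Gröbner basis: {x_1 - \tfrac{3}{11}x_2 + \tfrac{8}{11}, x_2^{3} - \tfrac{25}{12}x_2^{2} + \tfrac{40}{9}x_2 + \tfrac{271}{36}}.

Buchberger on the second generating set:
h_1 = 24x_1^{2}x_2 + 12x_1^{2} + 18x_1x_2 + 26x_1 + 6x_2 + 26, LT = x_1^{2}x_2.
h_2 = 28x_1^{2}x_2 + 14x_1^{2} + 21x_1x_2 - 98x_1 + 42x_2 - 63, LT = x_1^{2}x_2.

S(h_1,h_2): lcm = x_1^{2}x_2. S = \tfrac{55}{12}x_1 - \tfrac{5}{4}x_2 + \tfrac{10}{3}.
  leading term x_1: no divisor's leading term divides it; move \tfrac{55}{12}x_1 to the remainder.
  leading term x_2: no divisor's leading term divides it; move -\tfrac{5}{4}x_2 to the remainder.
  leading term 1: no divisor's leading term divides it; move \tfrac{10}{3} to the remainder.
  remainder \tfrac{55}{12}x_1 - \tfrac{5}{4}x_2 + \tfrac{10}{3} ≠ 0; add k_3 = \tfrac{55}{12}x_1 - \tfrac{5}{4}x_2 + \tfrac{10}{3} to the basis.

S(h_1,k_3): lcm = x_1^{2}x_2. S = \tfrac{1}{2}x_1^{2} + \tfrac{3}{11}x_1x_2^{2} + \tfrac{1}{44}x_1x_2 + \tfrac{13}{12}x_1 + \tfrac{1}{4}x_2 + \tfrac{13}{12}.
  leading term x_1^{2}: subtract (\tfrac{6}{55}x_1)·k_3 from \tfrac{1}{2}x_1^{2} + \tfrac{3}{11}x_1x_2^{2} + \tfrac{1}{44}x_1x_2 + \tfrac{13}{12}x_1 + \tfrac{1}{4}x_2 + \tfrac{13}{12} → \tfrac{3}{11}x_1x_2^{2} + \tfrac{7}{44}x_1x_2 + \tfrac{95}{132}x_1 + \tfrac{1}{4}x_2 + \tfrac{13}{12}
  leading term x_1x_2^{2}: subtract (\tfrac{36}{605}x_2^{2})·k_3 from \tfrac{3}{11}x_1x_2^{2} + \tfrac{7}{44}x_1x_2 + \tfrac{95}{132}x_1 + \tfrac{1}{4}x_2 + \tfrac{13}{12} → \tfrac{7}{44}x_1x_2 + \tfrac{95}{132}x_1 + \tfrac{9}{121}x_2^{3} - \tfrac{24}{121}x_2^{2} + \tfrac{1}{4}x_2 + \tfrac{13}{12}
  leading term x_1x_2: subtract (\tfrac{21}{605}x_2)·k_3 from \tfrac{7}{44}x_1x_2 + \tfrac{95}{132}x_1 + \tfrac{9}{121}x_2^{3} - \tfrac{24}{121}x_2^{2} + \tfrac{1}{4}x_2 + \tfrac{13}{12} → \tfrac{95}{132}x_1 + \tfrac{9}{121}x_2^{3} - \tfrac{75}{484}x_2^{2} + \tfrac{65}{484}x_2 + \tfrac{13}{12}
  leading term x_1: subtract (\tfrac{19}{121})·k_3 from \tfrac{95}{132}x_1 + \tfrac{9}{121}x_2^{3} - \tfrac{75}{484}x_2^{2} + \tfrac{65}{484}x_2 + \tfrac{13}{12} → \tfrac{9}{121}x_2^{3} - \tfrac{75}{484}x_2^{2} + \tfrac{40}{121}x_2 + \tfrac{271}{484}
  leading term x_2^{3}: no divisor's leading term divides it; move \tfrac{9}{121}x_2^{3} to the remainder.
  leading term x_2^{2}: no divisor's leading term divides it; move -\tfrac{75}{484}x_2^{2} to the remainder.
  leading term x_2: no divisor's leading term divides it; move \tfrac{40}{121}x_2 to the remainder.
  leading term 1: no divisor's leading term divides it; move \tfrac{271}{484} to the remainder.
  remainder \tfrac{9}{121}x_2^{3} - \tfrac{75}{484}x_2^{2} + \tfrac{40}{121}x_2 + \tfrac{271}{484} ≠ 0; add k_4 = \tfrac{9}{121}x_2^{3} - \tfrac{75}{484}x_2^{2} + \tfrac{40}{121}x_2 + \tfrac{271}{484} to the basis.

The other S-polynomials (S(h_2,k_3), S(h_1,k_4), S(h_2,k_4), S(k_3,k_4)) all reduce to 0 modulo the current basis, so we have a Gröbner basis.
Inter-reduce: drop elements whose leading term is divisible by another's, tail-reduce, and make monic.
Reduced Gröbner basis: {x_1 - \tfrac{3}{11}x_2 + \tfrac{8}{11}, x_2^{3} - \tfrac{25}{12}x_2^{2} + \tfrac{40}{9}x_2 + \tfrac{271}{36}}.

Same reduced basis, so the two generating sets span the same ideal.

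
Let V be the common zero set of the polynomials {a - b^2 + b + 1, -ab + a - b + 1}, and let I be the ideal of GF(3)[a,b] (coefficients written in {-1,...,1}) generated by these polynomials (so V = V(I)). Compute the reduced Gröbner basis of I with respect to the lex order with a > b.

G = {a - b^2 + b + 1, b^3 + b^2 + b}

The reduced Gröbner basis is the canonical form of the ideal for this ordering.

f_1 = a - b^2 + b + 1, LT = a.
f_2 = -ab + a - b + 1, LT = ab.

S(f_1,f_2): lcm = ab. S = a - b^3 + b^2 + 1.
  reduce S modulo (f_1, f_2):
  remainder -b^3 - b^2 - b ≠ 0; add g_3 = -b^3 - b^2 - b to the basis.

The other S-polynomials (S(f_1,g_3), S(f_2,g_3)) all reduce to 0 modulo the current basis, so we have a Gröbner basis.
Inter-reduce: drop elements whose leading term is divisible by another's, tail-reduce, and make monic.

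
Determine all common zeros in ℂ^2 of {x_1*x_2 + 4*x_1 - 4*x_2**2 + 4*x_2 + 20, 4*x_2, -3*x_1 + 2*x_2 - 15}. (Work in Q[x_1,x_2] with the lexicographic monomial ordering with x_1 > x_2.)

Compute a lex Gröbner basis by Buchberger's algorithm.
f_1 = x_1*x_2 + 4*x_1 - 4*x_2**2 + 4*x_2 + 20, LT = x_1*x_2.
f_2 = 4*x_2, LT = x_2.
f_3 = -3*x_1 + 2*x_2 - 15, LT = x_1.

S(f_1,f_2): lcm = x_1*x_2. S = 4*x_1 - 4*x_2**2 + 4*x_2 + 20.
  leading term x_1: subtract (-4/3)·f_3 from 4*x_1 - 4*x_2**2 + 4*x_2 + 20 → -4*x_2**2 + 20/3*x_2
  leading term x_2**2: subtract (-x_2)·f_2 from -4*x_2**2 + 20/3*x_2 → 20/3*x_2
  leading term x_2: subtract (5/3)·f_2 from 20/3*x_2 → 0
  remainder 0.

S(f_1,f_3): lcm = x_1*x_2. S = 4*x_1 - 10/3*x_2**2 - x_2 + 20.
  leading term x_1: subtract (-4/3)·f_3 from 4*x_1 - 10/3*x_2**2 - x_2 + 20 → -10/3*x_2**2 + 5/3*x_2
  leading term x_2**2: subtract (-5/6*x_2)·f_2 from -10/3*x_2**2 + 5/3*x_2 → 5/3*x_2
  leading term x_2: subtract (5/12)·f_2 from 5/3*x_2 → 0
  remainder 0.

S(f_2,f_3): leading monomials are coprime, so the S-polynomial reduces to 0 (Buchberger's first criterion).
Every S-polynomial of the final basis reduces to 0, so we have a Gröbner basis.
Inter-reduce: drop elements whose leading term is divisible by another's, tail-reduce, and make monic.
Reduced Gröbner basis: {x_1 + 5, x_2}.

From the last basis element, x_2 = 0, so x_2 takes values in {0}. Each choice, substituted upward through the basis, yields the corresponding point(s) of the solution set.
  x_2 = 0: the earlier basis element becomes x_1 + 5 = 0, giving x_1 = -5 — point (-5, 0).
A lex Gröbner basis triangularizes the system, enabling back-substitution.

{(-5, 0)}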